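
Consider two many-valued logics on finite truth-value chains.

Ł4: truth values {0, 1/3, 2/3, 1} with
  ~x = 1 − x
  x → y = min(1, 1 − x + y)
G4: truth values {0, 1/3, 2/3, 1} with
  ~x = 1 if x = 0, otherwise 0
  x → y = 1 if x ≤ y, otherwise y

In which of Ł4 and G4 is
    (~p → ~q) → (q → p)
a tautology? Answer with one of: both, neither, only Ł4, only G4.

only Ł4

In Ł4: every assignment gives 1 — tautology.
In G4: at p = 1/3, q = 2/3 the value is 1/3 — not a tautology.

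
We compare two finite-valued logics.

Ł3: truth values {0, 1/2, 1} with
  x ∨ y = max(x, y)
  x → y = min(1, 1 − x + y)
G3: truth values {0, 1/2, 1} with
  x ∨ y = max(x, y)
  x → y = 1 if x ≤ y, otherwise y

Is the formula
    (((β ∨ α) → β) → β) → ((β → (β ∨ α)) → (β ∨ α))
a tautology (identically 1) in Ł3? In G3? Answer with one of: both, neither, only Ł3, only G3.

In Ł3: every assignment gives 1 — tautology.
In G3: at α = 1/2, β = 0 the value is 1/2 — not a tautology.

only Ł3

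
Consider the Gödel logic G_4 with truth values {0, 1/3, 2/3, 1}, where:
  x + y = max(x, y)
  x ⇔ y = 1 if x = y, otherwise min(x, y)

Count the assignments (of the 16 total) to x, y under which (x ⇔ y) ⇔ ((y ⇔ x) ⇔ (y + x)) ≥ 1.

x = 0, y = 0 ↦ 0  <
x = 0, y = 1/3 ↦ 1  ≥
x = 0, y = 2/3 ↦ 1  ≥
x = 0, y = 1 ↦ 1  ≥
x = 1/3, y = 0 ↦ 1  ≥
x = 1/3, y = 1/3 ↦ 1/3  <
x = 1/3, y = 2/3 ↦ 1  ≥
x = 1/3, y = 1 ↦ 1  ≥
x = 2/3, y = 0 ↦ 1  ≥
x = 2/3, y = 1/3 ↦ 1  ≥
x = 2/3, y = 2/3 ↦ 2/3  <
x = 2/3, y = 1 ↦ 1  ≥
x = 1, y = 0 ↦ 1  ≥
x = 1, y = 1/3 ↦ 1  ≥
x = 1, y = 2/3 ↦ 1  ≥
x = 1, y = 1 ↦ 1  ≥
So 13 of the 16 assignments meet the threshold.

13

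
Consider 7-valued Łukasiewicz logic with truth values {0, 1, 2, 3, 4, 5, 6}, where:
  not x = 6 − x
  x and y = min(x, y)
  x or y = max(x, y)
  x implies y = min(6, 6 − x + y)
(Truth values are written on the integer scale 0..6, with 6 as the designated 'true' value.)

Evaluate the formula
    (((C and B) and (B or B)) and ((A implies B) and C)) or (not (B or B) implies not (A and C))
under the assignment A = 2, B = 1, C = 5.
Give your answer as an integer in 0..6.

C and B = 5 and 1 = 1
B or B = 1 or 1 = 1
(C and B) and (B or B) = 1 and 1 = 1
A implies B = 2 implies 1 = 5
(A implies B) and C = 5 and 5 = 5
((C and B) and (B or B)) and ((A implies B) and C) = 1 and 5 = 1
B or B = 1 or 1 = 1
not (B or B) = not 1 = 5
A and C = 2 and 5 = 2
not (A and C) = not 2 = 4
not (B or B) implies not (A and C) = 5 implies 4 = 5
(((C and B) and (B or B)) and ((A implies B) and C)) or (not (B or B) implies not (A and C)) = 1 or 5 = 5

5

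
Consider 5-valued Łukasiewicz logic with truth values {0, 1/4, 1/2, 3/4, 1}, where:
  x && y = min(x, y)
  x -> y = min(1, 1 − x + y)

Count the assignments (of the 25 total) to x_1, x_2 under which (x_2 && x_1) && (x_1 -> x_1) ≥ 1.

value 1: 1 assignment (counts)
value 3/4: 3 assignments
value 1/2: 5 assignments
value 1/4: 7 assignments
value 0: 9 assignments
So 1 of the 25 assignments meets the threshold.

1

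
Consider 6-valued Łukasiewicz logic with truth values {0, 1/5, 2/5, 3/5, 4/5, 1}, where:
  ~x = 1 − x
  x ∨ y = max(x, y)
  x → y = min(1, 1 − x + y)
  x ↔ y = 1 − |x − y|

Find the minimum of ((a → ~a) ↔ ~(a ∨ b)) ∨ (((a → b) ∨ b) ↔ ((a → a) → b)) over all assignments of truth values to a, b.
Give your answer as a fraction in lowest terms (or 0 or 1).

3/5

Take a = 0, b = 2/5:
~a = ~0 = 1
a → ~a = 0 → 1 = 1
a ∨ b = 0 ∨ 2/5 = 2/5
~(a ∨ b) = ~2/5 = 3/5
(a → ~a) ↔ ~(a ∨ b) = 1 ↔ 3/5 = 3/5
a → b = 0 → 2/5 = 1
(a → b) ∨ b = 1 ∨ 2/5 = 1
a → a = 0 → 0 = 1
(a → a) → b = 1 → 2/5 = 2/5
((a → b) ∨ b) ↔ ((a → a) → b) = 1 ↔ 2/5 = 2/5
((a → ~a) ↔ ~(a ∨ b)) ∨ (((a → b) ∨ b) ↔ ((a → a) → b)) = 3/5 ∨ 2/5 = 3/5
No assignment yields a value below 3/5, so this is the minimum.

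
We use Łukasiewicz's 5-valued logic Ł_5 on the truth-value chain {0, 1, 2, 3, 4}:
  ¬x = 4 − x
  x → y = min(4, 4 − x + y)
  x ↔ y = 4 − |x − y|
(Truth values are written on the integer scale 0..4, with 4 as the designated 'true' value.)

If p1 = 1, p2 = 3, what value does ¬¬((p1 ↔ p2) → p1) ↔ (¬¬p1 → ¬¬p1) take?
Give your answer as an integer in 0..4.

p1 ↔ p2 = 1 ↔ 3 = 2
(p1 ↔ p2) → p1 = 2 → 1 = 3
¬((p1 ↔ p2) → p1) = ¬3 = 1
¬¬((p1 ↔ p2) → p1) = ¬1 = 3
¬p1 = ¬1 = 3
¬¬p1 = ¬3 = 1
¬p1 = ¬1 = 3
¬¬p1 = ¬3 = 1
¬¬p1 → ¬¬p1 = 1 → 1 = 4
¬¬((p1 ↔ p2) → p1) ↔ (¬¬p1 → ¬¬p1) = 3 ↔ 4 = 3

3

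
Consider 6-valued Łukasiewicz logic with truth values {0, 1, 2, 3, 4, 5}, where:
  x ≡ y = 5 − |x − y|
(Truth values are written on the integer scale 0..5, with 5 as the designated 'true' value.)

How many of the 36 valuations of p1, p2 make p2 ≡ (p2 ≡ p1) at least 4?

18

value 5: 8 assignments (counts)
value 4: 10 assignments (counts)
value 3: 7 assignments
value 2: 6 assignments
value 1: 3 assignments
value 0: 2 assignments
So 18 of the 36 assignments meet the threshold.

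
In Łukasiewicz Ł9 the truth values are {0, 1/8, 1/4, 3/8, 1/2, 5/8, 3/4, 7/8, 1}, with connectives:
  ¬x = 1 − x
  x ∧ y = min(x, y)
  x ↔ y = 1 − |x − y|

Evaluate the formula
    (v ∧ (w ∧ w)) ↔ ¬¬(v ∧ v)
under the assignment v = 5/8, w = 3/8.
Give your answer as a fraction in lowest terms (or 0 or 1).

w ∧ w = 3/8 ∧ 3/8 = 3/8
v ∧ (w ∧ w) = 5/8 ∧ 3/8 = 3/8
v ∧ v = 5/8 ∧ 5/8 = 5/8
¬(v ∧ v) = ¬5/8 = 3/8
¬¬(v ∧ v) = ¬3/8 = 5/8
(v ∧ (w ∧ w)) ↔ ¬¬(v ∧ v) = 3/8 ↔ 5/8 = 3/4

3/4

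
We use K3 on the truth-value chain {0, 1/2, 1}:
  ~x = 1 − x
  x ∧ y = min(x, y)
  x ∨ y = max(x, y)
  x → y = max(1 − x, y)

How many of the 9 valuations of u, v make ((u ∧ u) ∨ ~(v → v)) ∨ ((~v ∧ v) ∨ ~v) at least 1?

5

u = 0, v = 0 ↦ 1  ≥
u = 0, v = 1/2 ↦ 1/2  <
u = 0, v = 1 ↦ 0  <
u = 1/2, v = 0 ↦ 1  ≥
u = 1/2, v = 1/2 ↦ 1/2  <
u = 1/2, v = 1 ↦ 1/2  <
u = 1, v = 0 ↦ 1  ≥
u = 1, v = 1/2 ↦ 1  ≥
u = 1, v = 1 ↦ 1  ≥
So 5 of the 9 assignments meet the threshold.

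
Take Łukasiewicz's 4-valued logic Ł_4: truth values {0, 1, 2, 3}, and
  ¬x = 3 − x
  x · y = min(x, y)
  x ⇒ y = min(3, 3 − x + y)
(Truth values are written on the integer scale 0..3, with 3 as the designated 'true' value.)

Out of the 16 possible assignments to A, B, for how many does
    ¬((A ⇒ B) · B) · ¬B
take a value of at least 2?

8

A = 0, B = 0 ↦ 3  ≥
A = 0, B = 1 ↦ 2  ≥
A = 0, B = 2 ↦ 1  <
A = 0, B = 3 ↦ 0  <
A = 1, B = 0 ↦ 3  ≥
A = 1, B = 1 ↦ 2  ≥
A = 1, B = 2 ↦ 1  <
A = 1, B = 3 ↦ 0  <
A = 2, B = 0 ↦ 3  ≥
A = 2, B = 1 ↦ 2  ≥
A = 2, B = 2 ↦ 1  <
A = 2, B = 3 ↦ 0  <
A = 3, B = 0 ↦ 3  ≥
A = 3, B = 1 ↦ 2  ≥
A = 3, B = 2 ↦ 1  <
A = 3, B = 3 ↦ 0  <
So 8 of the 16 assignments meet the threshold.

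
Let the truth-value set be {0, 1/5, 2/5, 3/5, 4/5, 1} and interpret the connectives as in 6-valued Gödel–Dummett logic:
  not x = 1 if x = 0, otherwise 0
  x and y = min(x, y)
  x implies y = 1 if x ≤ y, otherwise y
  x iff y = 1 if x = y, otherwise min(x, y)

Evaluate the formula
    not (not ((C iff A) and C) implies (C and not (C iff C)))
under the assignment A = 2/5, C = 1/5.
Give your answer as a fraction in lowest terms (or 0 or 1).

0

C iff A = 1/5 iff 2/5 = 1/5
(C iff A) and C = 1/5 and 1/5 = 1/5
not ((C iff A) and C) = not 1/5 = 0
C iff C = 1/5 iff 1/5 = 1
not (C iff C) = not 1 = 0
C and not (C iff C) = 1/5 and 0 = 0
not ((C iff A) and C) implies (C and not (C iff C)) = 0 implies 0 = 1
not (not ((C iff A) and C) implies (C and not (C iff C))) = not 1 = 0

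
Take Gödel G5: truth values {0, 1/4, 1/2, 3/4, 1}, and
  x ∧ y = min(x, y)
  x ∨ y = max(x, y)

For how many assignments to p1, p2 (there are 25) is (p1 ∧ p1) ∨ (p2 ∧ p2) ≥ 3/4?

value 1: 9 assignments (counts)
value 3/4: 7 assignments (counts)
value 1/2: 5 assignments
value 1/4: 3 assignments
value 0: 1 assignment
So 16 of the 25 assignments meet the threshold.

16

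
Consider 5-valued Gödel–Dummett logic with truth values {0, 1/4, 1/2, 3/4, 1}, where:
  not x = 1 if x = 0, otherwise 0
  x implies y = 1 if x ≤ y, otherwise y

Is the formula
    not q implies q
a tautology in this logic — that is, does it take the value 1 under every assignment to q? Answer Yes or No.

No

Counterexample: take q = 0.
not q = not 0 = 1
not q implies q = 1 implies 0 = 0
This gives 0 ≠ 1.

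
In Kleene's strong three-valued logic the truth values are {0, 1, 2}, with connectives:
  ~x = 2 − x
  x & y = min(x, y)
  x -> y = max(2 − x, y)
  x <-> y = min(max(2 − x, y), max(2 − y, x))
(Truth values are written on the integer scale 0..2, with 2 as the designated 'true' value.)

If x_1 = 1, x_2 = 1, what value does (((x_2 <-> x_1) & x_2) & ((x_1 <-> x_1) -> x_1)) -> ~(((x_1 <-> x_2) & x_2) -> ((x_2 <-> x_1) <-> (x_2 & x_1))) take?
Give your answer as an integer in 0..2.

x_2 <-> x_1 = 1 <-> 1 = 1
(x_2 <-> x_1) & x_2 = 1 & 1 = 1
x_1 <-> x_1 = 1 <-> 1 = 1
(x_1 <-> x_1) -> x_1 = 1 -> 1 = 1
((x_2 <-> x_1) & x_2) & ((x_1 <-> x_1) -> x_1) = 1 & 1 = 1
x_1 <-> x_2 = 1 <-> 1 = 1
(x_1 <-> x_2) & x_2 = 1 & 1 = 1
x_2 <-> x_1 = 1 <-> 1 = 1
x_2 & x_1 = 1 & 1 = 1
(x_2 <-> x_1) <-> (x_2 & x_1) = 1 <-> 1 = 1
((x_1 <-> x_2) & x_2) -> ((x_2 <-> x_1) <-> (x_2 & x_1)) = 1 -> 1 = 1
~(((x_1 <-> x_2) & x_2) -> ((x_2 <-> x_1) <-> (x_2 & x_1))) = ~1 = 1
(((x_2 <-> x_1) & x_2) & ((x_1 <-> x_1) -> x_1)) -> ~(((x_1 <-> x_2) & x_2) -> ((x_2 <-> x_1) <-> (x_2 & x_1))) = 1 -> 1 = 1

1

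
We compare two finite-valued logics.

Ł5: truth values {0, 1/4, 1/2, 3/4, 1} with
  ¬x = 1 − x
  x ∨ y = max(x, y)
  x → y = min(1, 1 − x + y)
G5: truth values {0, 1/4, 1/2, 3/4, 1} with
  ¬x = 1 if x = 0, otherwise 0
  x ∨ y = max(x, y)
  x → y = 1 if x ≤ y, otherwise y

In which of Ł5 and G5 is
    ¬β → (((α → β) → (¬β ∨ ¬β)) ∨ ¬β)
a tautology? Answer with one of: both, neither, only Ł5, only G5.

In Ł5: every assignment gives 1 — tautology.
In G5: every assignment gives 1 — tautology.

both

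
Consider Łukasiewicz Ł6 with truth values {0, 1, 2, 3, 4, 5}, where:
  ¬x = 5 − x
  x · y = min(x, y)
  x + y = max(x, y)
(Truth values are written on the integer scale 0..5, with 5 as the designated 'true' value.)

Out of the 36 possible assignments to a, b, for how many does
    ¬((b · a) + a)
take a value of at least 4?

12

value 5: 6 assignments (counts)
value 4: 6 assignments (counts)
value 3: 6 assignments
value 2: 6 assignments
value 1: 6 assignments
value 0: 6 assignments
So 12 of the 36 assignments meet the threshold.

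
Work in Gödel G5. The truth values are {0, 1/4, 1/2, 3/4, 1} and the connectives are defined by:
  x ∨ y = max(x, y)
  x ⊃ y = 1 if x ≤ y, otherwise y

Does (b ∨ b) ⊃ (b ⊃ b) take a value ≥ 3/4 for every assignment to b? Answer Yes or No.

b = 0 ↦ 1
b = 1/4 ↦ 1
b = 1/2 ↦ 1
b = 3/4 ↦ 1
b = 1 ↦ 1
Every assignment gives a value ≥ 3/4.

Yes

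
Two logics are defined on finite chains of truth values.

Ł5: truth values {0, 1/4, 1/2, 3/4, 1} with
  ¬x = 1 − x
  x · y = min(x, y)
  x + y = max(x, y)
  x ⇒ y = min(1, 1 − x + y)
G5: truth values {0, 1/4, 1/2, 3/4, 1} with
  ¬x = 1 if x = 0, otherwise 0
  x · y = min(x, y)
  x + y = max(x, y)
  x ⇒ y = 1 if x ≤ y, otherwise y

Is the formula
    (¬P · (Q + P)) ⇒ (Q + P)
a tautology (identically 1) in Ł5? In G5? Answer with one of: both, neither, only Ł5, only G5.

both

In Ł5: every assignment gives 1 — tautology.
In G5: every assignment gives 1 — tautology.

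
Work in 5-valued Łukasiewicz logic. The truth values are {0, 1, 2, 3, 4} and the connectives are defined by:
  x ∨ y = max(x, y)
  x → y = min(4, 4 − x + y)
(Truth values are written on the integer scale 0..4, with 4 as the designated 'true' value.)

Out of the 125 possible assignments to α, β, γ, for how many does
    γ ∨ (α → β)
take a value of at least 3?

value 4: 85 assignments (counts)
value 3: 22 assignments (counts)
value 2: 12 assignments
value 1: 5 assignments
value 0: 1 assignment
So 107 of the 125 assignments meet the threshold.

107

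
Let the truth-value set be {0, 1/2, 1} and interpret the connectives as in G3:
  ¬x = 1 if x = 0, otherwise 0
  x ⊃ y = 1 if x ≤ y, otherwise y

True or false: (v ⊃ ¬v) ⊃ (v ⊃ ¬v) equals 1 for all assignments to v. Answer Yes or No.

v = 0 ↦ 1
v = 1/2 ↦ 1
v = 1 ↦ 1
Every assignment gives a value ≥ 1.

Yes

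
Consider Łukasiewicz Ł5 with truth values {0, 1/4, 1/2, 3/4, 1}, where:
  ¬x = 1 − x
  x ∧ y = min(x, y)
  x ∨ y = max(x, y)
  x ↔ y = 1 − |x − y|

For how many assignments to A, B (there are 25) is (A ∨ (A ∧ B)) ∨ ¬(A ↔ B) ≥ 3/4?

13

value 1: 6 assignments (counts)
value 3/4: 7 assignments (counts)
value 1/2: 7 assignments
value 1/4: 4 assignments
value 0: 1 assignment
So 13 of the 25 assignments meet the threshold.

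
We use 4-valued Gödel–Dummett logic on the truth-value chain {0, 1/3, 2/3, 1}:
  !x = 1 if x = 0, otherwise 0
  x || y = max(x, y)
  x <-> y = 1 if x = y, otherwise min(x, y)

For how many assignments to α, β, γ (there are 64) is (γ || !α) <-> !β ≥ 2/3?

19

value 1: 16 assignments (counts)
value 2/3: 3 assignments (counts)
value 1/3: 3 assignments
value 0: 42 assignments
So 19 of the 64 assignments meet the threshold.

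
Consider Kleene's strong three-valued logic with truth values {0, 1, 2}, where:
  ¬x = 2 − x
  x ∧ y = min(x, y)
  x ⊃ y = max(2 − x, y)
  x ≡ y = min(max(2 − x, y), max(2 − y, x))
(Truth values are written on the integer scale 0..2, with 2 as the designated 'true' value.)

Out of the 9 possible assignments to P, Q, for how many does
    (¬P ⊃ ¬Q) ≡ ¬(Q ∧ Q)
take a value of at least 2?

P = 0, Q = 0 ↦ 2  ≥
P = 0, Q = 1 ↦ 1  <
P = 0, Q = 2 ↦ 2  ≥
P = 1, Q = 0 ↦ 2  ≥
P = 1, Q = 1 ↦ 1  <
P = 1, Q = 2 ↦ 1  <
P = 2, Q = 0 ↦ 2  ≥
P = 2, Q = 1 ↦ 1  <
P = 2, Q = 2 ↦ 0  <
So 4 of the 9 assignments meet the threshold.

4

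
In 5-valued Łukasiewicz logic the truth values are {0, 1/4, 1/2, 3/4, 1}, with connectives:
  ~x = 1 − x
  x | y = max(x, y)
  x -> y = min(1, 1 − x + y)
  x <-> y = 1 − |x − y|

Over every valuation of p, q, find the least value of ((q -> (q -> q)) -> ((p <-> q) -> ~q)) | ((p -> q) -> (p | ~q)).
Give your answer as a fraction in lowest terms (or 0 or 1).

Take p = 1/2, q = 1/2:
q -> q = 1/2 -> 1/2 = 1
q -> (q -> q) = 1/2 -> 1 = 1
p <-> q = 1/2 <-> 1/2 = 1
~q = ~1/2 = 1/2
(p <-> q) -> ~q = 1 -> 1/2 = 1/2
(q -> (q -> q)) -> ((p <-> q) -> ~q) = 1 -> 1/2 = 1/2
p -> q = 1/2 -> 1/2 = 1
~q = ~1/2 = 1/2
p | ~q = 1/2 | 1/2 = 1/2
(p -> q) -> (p | ~q) = 1 -> 1/2 = 1/2
((q -> (q -> q)) -> ((p <-> q) -> ~q)) | ((p -> q) -> (p | ~q)) = 1/2 | 1/2 = 1/2
No assignment yields a value below 1/2, so this is the minimum.

1/2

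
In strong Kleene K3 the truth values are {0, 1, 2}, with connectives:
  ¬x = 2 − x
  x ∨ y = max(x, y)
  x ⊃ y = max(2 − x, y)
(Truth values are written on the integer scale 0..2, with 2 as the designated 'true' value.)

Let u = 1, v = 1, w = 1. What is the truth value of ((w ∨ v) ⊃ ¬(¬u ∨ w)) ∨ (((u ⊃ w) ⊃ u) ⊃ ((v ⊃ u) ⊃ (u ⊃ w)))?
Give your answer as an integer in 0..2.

w ∨ v = 1 ∨ 1 = 1
¬u = ¬1 = 1
¬u ∨ w = 1 ∨ 1 = 1
¬(¬u ∨ w) = ¬1 = 1
(w ∨ v) ⊃ ¬(¬u ∨ w) = 1 ⊃ 1 = 1
u ⊃ w = 1 ⊃ 1 = 1
(u ⊃ w) ⊃ u = 1 ⊃ 1 = 1
v ⊃ u = 1 ⊃ 1 = 1
u ⊃ w = 1 ⊃ 1 = 1
(v ⊃ u) ⊃ (u ⊃ w) = 1 ⊃ 1 = 1
((u ⊃ w) ⊃ u) ⊃ ((v ⊃ u) ⊃ (u ⊃ w)) = 1 ⊃ 1 = 1
((w ∨ v) ⊃ ¬(¬u ∨ w)) ∨ (((u ⊃ w) ⊃ u) ⊃ ((v ⊃ u) ⊃ (u ⊃ w))) = 1 ∨ 1 = 1

1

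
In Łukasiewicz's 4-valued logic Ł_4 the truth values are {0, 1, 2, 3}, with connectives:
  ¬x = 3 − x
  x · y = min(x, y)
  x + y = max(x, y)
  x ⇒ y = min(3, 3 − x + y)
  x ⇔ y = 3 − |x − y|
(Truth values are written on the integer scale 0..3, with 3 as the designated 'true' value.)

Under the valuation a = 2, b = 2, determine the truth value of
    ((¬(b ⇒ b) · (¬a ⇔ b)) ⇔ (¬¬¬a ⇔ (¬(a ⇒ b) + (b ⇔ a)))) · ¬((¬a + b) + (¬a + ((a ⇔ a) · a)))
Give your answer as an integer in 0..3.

1

b ⇒ b = 2 ⇒ 2 = 3
¬(b ⇒ b) = ¬3 = 0
¬a = ¬2 = 1
¬a ⇔ b = 1 ⇔ 2 = 2
¬(b ⇒ b) · (¬a ⇔ b) = 0 · 2 = 0
¬a = ¬2 = 1
¬¬a = ¬1 = 2
¬¬¬a = ¬2 = 1
a ⇒ b = 2 ⇒ 2 = 3
¬(a ⇒ b) = ¬3 = 0
b ⇔ a = 2 ⇔ 2 = 3
¬(a ⇒ b) + (b ⇔ a) = 0 + 3 = 3
¬¬¬a ⇔ (¬(a ⇒ b) + (b ⇔ a)) = 1 ⇔ 3 = 1
(¬(b ⇒ b) · (¬a ⇔ b)) ⇔ (¬¬¬a ⇔ (¬(a ⇒ b) + (b ⇔ a))) = 0 ⇔ 1 = 2
¬a = ¬2 = 1
¬a + b = 1 + 2 = 2
¬a = ¬2 = 1
a ⇔ a = 2 ⇔ 2 = 3
(a ⇔ a) · a = 3 · 2 = 2
¬a + ((a ⇔ a) · a) = 1 + 2 = 2
(¬a + b) + (¬a + ((a ⇔ a) · a)) = 2 + 2 = 2
¬((¬a + b) + (¬a + ((a ⇔ a) · a))) = ¬2 = 1
((¬(b ⇒ b) · (¬a ⇔ b)) ⇔ (¬¬¬a ⇔ (¬(a ⇒ b) + (b ⇔ a)))) · ¬((¬a + b) + (¬a + ((a ⇔ a) · a))) = 2 · 1 = 1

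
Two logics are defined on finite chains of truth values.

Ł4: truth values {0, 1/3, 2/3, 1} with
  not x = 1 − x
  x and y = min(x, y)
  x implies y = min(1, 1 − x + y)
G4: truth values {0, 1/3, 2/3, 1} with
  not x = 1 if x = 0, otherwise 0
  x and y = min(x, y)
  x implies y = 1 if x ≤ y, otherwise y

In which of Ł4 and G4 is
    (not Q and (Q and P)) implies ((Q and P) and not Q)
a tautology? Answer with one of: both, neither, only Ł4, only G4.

both

In Ł4: every assignment gives 1 — tautology.
In G4: every assignment gives 1 — tautology.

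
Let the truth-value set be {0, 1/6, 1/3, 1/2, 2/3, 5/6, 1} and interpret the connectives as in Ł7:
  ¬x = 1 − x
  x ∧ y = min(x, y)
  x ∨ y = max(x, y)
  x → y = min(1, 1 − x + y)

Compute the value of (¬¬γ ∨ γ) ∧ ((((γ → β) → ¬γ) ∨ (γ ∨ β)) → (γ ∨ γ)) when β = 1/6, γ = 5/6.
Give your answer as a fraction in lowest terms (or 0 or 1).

¬γ = ¬5/6 = 1/6
¬¬γ = ¬1/6 = 5/6
¬¬γ ∨ γ = 5/6 ∨ 5/6 = 5/6
γ → β = 5/6 → 1/6 = 1/3
¬γ = ¬5/6 = 1/6
(γ → β) → ¬γ = 1/3 → 1/6 = 5/6
γ ∨ β = 5/6 ∨ 1/6 = 5/6
((γ → β) → ¬γ) ∨ (γ ∨ β) = 5/6 ∨ 5/6 = 5/6
γ ∨ γ = 5/6 ∨ 5/6 = 5/6
(((γ → β) → ¬γ) ∨ (γ ∨ β)) → (γ ∨ γ) = 5/6 → 5/6 = 1
(¬¬γ ∨ γ) ∧ ((((γ → β) → ¬γ) ∨ (γ ∨ β)) → (γ ∨ γ)) = 5/6 ∧ 1 = 5/6

5/6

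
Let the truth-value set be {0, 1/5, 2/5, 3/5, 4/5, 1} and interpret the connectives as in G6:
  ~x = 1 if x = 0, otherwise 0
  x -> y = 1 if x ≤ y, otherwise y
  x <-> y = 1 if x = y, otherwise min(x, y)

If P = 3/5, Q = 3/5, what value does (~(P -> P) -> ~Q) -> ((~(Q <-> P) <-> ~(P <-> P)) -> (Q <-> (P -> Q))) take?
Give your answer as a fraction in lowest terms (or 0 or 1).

3/5

P -> P = 3/5 -> 3/5 = 1
~(P -> P) = ~1 = 0
~Q = ~3/5 = 0
~(P -> P) -> ~Q = 0 -> 0 = 1
Q <-> P = 3/5 <-> 3/5 = 1
~(Q <-> P) = ~1 = 0
P <-> P = 3/5 <-> 3/5 = 1
~(P <-> P) = ~1 = 0
~(Q <-> P) <-> ~(P <-> P) = 0 <-> 0 = 1
P -> Q = 3/5 -> 3/5 = 1
Q <-> (P -> Q) = 3/5 <-> 1 = 3/5
(~(Q <-> P) <-> ~(P <-> P)) -> (Q <-> (P -> Q)) = 1 -> 3/5 = 3/5
(~(P -> P) -> ~Q) -> ((~(Q <-> P) <-> ~(P <-> P)) -> (Q <-> (P -> Q))) = 1 -> 3/5 = 3/5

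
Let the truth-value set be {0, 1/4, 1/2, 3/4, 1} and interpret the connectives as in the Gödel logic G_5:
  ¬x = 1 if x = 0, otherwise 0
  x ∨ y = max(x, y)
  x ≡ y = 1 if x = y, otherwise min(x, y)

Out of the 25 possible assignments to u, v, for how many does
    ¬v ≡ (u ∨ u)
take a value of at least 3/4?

value 1: 5 assignments (counts)
value 3/4: 1 assignment (counts)
value 1/2: 1 assignment
value 1/4: 1 assignment
value 0: 17 assignments
So 6 of the 25 assignments meet the threshold.

6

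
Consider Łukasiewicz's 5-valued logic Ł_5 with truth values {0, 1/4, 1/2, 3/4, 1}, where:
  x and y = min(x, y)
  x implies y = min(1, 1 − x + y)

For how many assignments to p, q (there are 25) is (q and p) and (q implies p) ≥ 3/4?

4

value 1: 1 assignment (counts)
value 3/4: 3 assignments (counts)
value 1/2: 5 assignments
value 1/4: 7 assignments
value 0: 9 assignments
So 4 of the 25 assignments meet the threshold.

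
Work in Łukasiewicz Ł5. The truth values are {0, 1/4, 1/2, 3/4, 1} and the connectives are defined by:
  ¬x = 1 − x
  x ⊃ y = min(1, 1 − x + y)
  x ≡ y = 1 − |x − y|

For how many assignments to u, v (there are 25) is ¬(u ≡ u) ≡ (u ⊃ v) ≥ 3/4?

3

value 1: 1 assignment (counts)
value 3/4: 2 assignments (counts)
value 1/2: 3 assignments
value 1/4: 4 assignments
value 0: 15 assignments
So 3 of the 25 assignments meet the threshold.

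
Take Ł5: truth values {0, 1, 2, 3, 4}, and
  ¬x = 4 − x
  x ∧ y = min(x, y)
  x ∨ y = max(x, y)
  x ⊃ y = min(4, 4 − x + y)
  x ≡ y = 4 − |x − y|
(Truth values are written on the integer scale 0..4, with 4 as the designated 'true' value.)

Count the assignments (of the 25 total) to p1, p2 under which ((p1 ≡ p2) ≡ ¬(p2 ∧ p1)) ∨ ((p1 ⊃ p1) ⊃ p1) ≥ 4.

value 4: 9 assignments (counts)
value 3: 10 assignments
value 2: 4 assignments
value 1: 1 assignment
value 0: 1 assignment
So 9 of the 25 assignments meet the threshold.

9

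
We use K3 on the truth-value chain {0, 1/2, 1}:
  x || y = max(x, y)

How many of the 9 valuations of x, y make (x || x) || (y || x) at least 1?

x = 0, y = 0 ↦ 0  <
x = 0, y = 1/2 ↦ 1/2  <
x = 0, y = 1 ↦ 1  ≥
x = 1/2, y = 0 ↦ 1/2  <
x = 1/2, y = 1/2 ↦ 1/2  <
x = 1/2, y = 1 ↦ 1  ≥
x = 1, y = 0 ↦ 1  ≥
x = 1, y = 1/2 ↦ 1  ≥
x = 1, y = 1 ↦ 1  ≥
So 5 of the 9 assignments meet the threshold.

5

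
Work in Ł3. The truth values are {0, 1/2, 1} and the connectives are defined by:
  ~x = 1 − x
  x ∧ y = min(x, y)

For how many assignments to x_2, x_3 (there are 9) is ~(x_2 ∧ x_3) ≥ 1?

5

x_2 = 0, x_3 = 0 ↦ 1  ≥
x_2 = 0, x_3 = 1/2 ↦ 1  ≥
x_2 = 0, x_3 = 1 ↦ 1  ≥
x_2 = 1/2, x_3 = 0 ↦ 1  ≥
x_2 = 1/2, x_3 = 1/2 ↦ 1/2  <
x_2 = 1/2, x_3 = 1 ↦ 1/2  <
x_2 = 1, x_3 = 0 ↦ 1  ≥
x_2 = 1, x_3 = 1/2 ↦ 1/2  <
x_2 = 1, x_3 = 1 ↦ 0  <
So 5 of the 9 assignments meet the threshold.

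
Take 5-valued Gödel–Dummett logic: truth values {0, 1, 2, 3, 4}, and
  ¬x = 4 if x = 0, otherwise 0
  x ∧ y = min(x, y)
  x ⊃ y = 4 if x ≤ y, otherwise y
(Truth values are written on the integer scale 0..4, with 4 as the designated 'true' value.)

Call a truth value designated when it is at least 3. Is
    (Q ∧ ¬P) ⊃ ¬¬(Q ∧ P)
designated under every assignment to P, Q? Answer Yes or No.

Counterexample: take P = 0, Q = 1.
¬P = ¬0 = 4
Q ∧ ¬P = 1 ∧ 4 = 1
Q ∧ P = 1 ∧ 0 = 0
¬(Q ∧ P) = ¬0 = 4
¬¬(Q ∧ P) = ¬4 = 0
(Q ∧ ¬P) ⊃ ¬¬(Q ∧ P) = 1 ⊃ 0 = 0
This gives 0, which is below 3.

No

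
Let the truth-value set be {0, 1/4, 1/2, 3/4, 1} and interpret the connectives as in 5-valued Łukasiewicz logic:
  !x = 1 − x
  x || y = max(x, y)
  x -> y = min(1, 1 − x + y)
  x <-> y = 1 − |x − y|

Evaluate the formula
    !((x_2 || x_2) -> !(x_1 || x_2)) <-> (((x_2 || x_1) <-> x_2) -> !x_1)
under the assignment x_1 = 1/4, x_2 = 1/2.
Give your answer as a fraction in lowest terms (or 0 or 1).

1/4

x_2 || x_2 = 1/2 || 1/2 = 1/2
x_1 || x_2 = 1/4 || 1/2 = 1/2
!(x_1 || x_2) = !1/2 = 1/2
(x_2 || x_2) -> !(x_1 || x_2) = 1/2 -> 1/2 = 1
!((x_2 || x_2) -> !(x_1 || x_2)) = !1 = 0
x_2 || x_1 = 1/2 || 1/4 = 1/2
(x_2 || x_1) <-> x_2 = 1/2 <-> 1/2 = 1
!x_1 = !1/4 = 3/4
((x_2 || x_1) <-> x_2) -> !x_1 = 1 -> 3/4 = 3/4
!((x_2 || x_2) -> !(x_1 || x_2)) <-> (((x_2 || x_1) <-> x_2) -> !x_1) = 0 <-> 3/4 = 1/4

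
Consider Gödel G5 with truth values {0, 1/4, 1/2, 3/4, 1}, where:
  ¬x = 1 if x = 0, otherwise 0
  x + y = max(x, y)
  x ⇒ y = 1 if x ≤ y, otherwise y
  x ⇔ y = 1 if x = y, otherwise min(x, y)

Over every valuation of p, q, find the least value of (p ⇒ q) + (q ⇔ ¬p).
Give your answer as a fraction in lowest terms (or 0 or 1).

Take p = 1/2, q = 1/4:
p ⇒ q = 1/2 ⇒ 1/4 = 1/4
¬p = ¬1/2 = 0
q ⇔ ¬p = 1/4 ⇔ 0 = 0
(p ⇒ q) + (q ⇔ ¬p) = 1/4 + 0 = 1/4
No assignment yields a value below 1/4, so this is the minimum.

1/4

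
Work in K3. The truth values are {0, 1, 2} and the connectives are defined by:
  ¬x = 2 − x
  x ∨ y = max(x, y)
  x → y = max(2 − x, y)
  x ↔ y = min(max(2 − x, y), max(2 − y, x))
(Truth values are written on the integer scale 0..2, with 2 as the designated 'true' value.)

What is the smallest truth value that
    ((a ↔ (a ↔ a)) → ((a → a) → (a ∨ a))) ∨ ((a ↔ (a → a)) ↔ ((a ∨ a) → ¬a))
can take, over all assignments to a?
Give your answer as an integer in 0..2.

1

Take a = 1:
a ↔ a = 1 ↔ 1 = 1
a ↔ (a ↔ a) = 1 ↔ 1 = 1
a → a = 1 → 1 = 1
a ∨ a = 1 ∨ 1 = 1
(a → a) → (a ∨ a) = 1 → 1 = 1
(a ↔ (a ↔ a)) → ((a → a) → (a ∨ a)) = 1 → 1 = 1
a → a = 1 → 1 = 1
a ↔ (a → a) = 1 ↔ 1 = 1
a ∨ a = 1 ∨ 1 = 1
¬a = ¬1 = 1
(a ∨ a) → ¬a = 1 → 1 = 1
(a ↔ (a → a)) ↔ ((a ∨ a) → ¬a) = 1 ↔ 1 = 1
((a ↔ (a ↔ a)) → ((a → a) → (a ∨ a))) ∨ ((a ↔ (a → a)) ↔ ((a ∨ a) → ¬a)) = 1 ∨ 1 = 1
No assignment yields a value below 1, so this is the minimum.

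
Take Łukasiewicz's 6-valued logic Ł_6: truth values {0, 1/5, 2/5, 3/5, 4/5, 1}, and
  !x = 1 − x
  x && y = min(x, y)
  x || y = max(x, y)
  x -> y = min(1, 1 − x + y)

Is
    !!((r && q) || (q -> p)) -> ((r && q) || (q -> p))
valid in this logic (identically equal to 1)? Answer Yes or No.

At p = 2/5, q = 2/5, r = 2/5, for instance:
r && q = 2/5 && 2/5 = 2/5
q -> p = 2/5 -> 2/5 = 1
(r && q) || (q -> p) = 2/5 || 1 = 1
!((r && q) || (q -> p)) = !1 = 0
!!((r && q) || (q -> p)) = !0 = 1
!!((r && q) || (q -> p)) -> ((r && q) || (q -> p)) = 1 -> 1 = 1
and checking the remaining 215 assignments likewise gives ≥ 1 in every case.

Yes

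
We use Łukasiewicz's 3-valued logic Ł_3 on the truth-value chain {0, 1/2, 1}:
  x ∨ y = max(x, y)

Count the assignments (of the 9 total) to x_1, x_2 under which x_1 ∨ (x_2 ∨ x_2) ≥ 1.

5

x_1 = 0, x_2 = 0 ↦ 0  <
x_1 = 0, x_2 = 1/2 ↦ 1/2  <
x_1 = 0, x_2 = 1 ↦ 1  ≥
x_1 = 1/2, x_2 = 0 ↦ 1/2  <
x_1 = 1/2, x_2 = 1/2 ↦ 1/2  <
x_1 = 1/2, x_2 = 1 ↦ 1  ≥
x_1 = 1, x_2 = 0 ↦ 1  ≥
x_1 = 1, x_2 = 1/2 ↦ 1  ≥
x_1 = 1, x_2 = 1 ↦ 1  ≥
So 5 of the 9 assignments meet the threshold.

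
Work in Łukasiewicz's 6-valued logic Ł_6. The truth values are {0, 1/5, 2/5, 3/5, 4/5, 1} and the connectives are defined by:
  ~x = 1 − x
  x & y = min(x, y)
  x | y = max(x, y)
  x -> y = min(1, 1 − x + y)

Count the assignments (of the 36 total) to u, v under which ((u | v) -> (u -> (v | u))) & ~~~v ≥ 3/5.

18

value 1: 6 assignments (counts)
value 4/5: 6 assignments (counts)
value 3/5: 6 assignments (counts)
value 2/5: 6 assignments
value 1/5: 6 assignments
value 0: 6 assignments
So 18 of the 36 assignments meet the threshold.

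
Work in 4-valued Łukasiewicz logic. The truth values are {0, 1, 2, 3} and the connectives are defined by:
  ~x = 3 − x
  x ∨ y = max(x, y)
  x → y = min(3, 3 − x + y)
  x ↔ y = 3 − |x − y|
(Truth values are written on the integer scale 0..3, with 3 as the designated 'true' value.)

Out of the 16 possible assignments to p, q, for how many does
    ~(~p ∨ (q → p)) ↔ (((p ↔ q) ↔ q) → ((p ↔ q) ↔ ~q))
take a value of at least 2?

p = 0, q = 0 ↦ 0  <
p = 0, q = 1 ↦ 0  <
p = 0, q = 2 ↦ 0  <
p = 0, q = 3 ↦ 0  <
p = 1, q = 0 ↦ 0  <
p = 1, q = 1 ↦ 0  <
p = 1, q = 2 ↦ 2  ≥
p = 1, q = 3 ↦ 1  <
p = 2, q = 0 ↦ 1  <
p = 2, q = 1 ↦ 0  <
p = 2, q = 2 ↦ 1  <
p = 2, q = 3 ↦ 2  ≥
p = 3, q = 0 ↦ 3  ≥
p = 3, q = 1 ↦ 1  <
p = 3, q = 2 ↦ 1  <
p = 3, q = 3 ↦ 3  ≥
So 4 of the 16 assignments meet the threshold.

4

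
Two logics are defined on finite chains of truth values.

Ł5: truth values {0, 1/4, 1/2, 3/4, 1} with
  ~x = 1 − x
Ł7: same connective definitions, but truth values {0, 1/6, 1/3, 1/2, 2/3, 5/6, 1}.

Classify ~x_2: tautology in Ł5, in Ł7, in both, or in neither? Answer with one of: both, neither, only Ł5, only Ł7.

neither

In Ł5: at x_2 = 1/4 the value is 3/4 — not a tautology.
In Ł7: at x_2 = 1/6 the value is 5/6 — not a tautology.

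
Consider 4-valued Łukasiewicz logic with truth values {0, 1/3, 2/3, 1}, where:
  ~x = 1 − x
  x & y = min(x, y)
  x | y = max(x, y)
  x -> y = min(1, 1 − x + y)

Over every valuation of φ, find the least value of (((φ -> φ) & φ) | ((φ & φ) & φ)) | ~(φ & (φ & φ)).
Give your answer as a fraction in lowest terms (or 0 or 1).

Take φ = 1/3:
φ -> φ = 1/3 -> 1/3 = 1
(φ -> φ) & φ = 1 & 1/3 = 1/3
φ & φ = 1/3 & 1/3 = 1/3
(φ & φ) & φ = 1/3 & 1/3 = 1/3
((φ -> φ) & φ) | ((φ & φ) & φ) = 1/3 | 1/3 = 1/3
φ & φ = 1/3 & 1/3 = 1/3
φ & (φ & φ) = 1/3 & 1/3 = 1/3
~(φ & (φ & φ)) = ~1/3 = 2/3
(((φ -> φ) & φ) | ((φ & φ) & φ)) | ~(φ & (φ & φ)) = 1/3 | 2/3 = 2/3
No assignment yields a value below 2/3, so this is the minimum.

2/3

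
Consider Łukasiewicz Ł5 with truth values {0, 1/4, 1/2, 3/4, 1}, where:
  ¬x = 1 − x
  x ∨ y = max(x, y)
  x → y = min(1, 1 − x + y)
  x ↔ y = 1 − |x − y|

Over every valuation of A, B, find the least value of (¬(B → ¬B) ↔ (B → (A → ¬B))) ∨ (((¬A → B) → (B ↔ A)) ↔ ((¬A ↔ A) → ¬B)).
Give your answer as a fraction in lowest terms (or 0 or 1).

Take A = 1, B = 0:
¬B = ¬0 = 1
B → ¬B = 0 → 1 = 1
¬(B → ¬B) = ¬1 = 0
¬B = ¬0 = 1
A → ¬B = 1 → 1 = 1
B → (A → ¬B) = 0 → 1 = 1
¬(B → ¬B) ↔ (B → (A → ¬B)) = 0 ↔ 1 = 0
¬A = ¬1 = 0
¬A → B = 0 → 0 = 1
B ↔ A = 0 ↔ 1 = 0
(¬A → B) → (B ↔ A) = 1 → 0 = 0
¬A = ¬1 = 0
¬A ↔ A = 0 ↔ 1 = 0
¬B = ¬0 = 1
(¬A ↔ A) → ¬B = 0 → 1 = 1
((¬A → B) → (B ↔ A)) ↔ ((¬A ↔ A) → ¬B) = 0 ↔ 1 = 0
(¬(B → ¬B) ↔ (B → (A → ¬B))) ∨ (((¬A → B) → (B ↔ A)) ↔ ((¬A ↔ A) → ¬B)) = 0 ∨ 0 = 0
No assignment yields a value below 0, so this is the minimum.

0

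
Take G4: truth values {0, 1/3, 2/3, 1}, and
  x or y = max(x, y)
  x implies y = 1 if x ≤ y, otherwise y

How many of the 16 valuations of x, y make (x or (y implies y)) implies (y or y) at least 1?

4

x = 0, y = 0 ↦ 0  <
x = 0, y = 1/3 ↦ 1/3  <
x = 0, y = 2/3 ↦ 2/3  <
x = 0, y = 1 ↦ 1  ≥
x = 1/3, y = 0 ↦ 0  <
x = 1/3, y = 1/3 ↦ 1/3  <
x = 1/3, y = 2/3 ↦ 2/3  <
x = 1/3, y = 1 ↦ 1  ≥
x = 2/3, y = 0 ↦ 0  <
x = 2/3, y = 1/3 ↦ 1/3  <
x = 2/3, y = 2/3 ↦ 2/3  <
x = 2/3, y = 1 ↦ 1  ≥
x = 1, y = 0 ↦ 0  <
x = 1, y = 1/3 ↦ 1/3  <
x = 1, y = 2/3 ↦ 2/3  <
x = 1, y = 1 ↦ 1  ≥
So 4 of the 16 assignments meet the threshold.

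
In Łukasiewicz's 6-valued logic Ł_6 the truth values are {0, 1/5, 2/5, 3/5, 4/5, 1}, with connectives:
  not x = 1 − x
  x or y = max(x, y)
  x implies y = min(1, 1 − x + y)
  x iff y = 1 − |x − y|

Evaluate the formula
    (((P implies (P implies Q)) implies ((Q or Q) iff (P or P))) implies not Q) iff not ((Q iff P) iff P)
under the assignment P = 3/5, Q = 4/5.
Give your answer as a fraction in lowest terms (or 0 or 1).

P implies Q = 3/5 implies 4/5 = 1
P implies (P implies Q) = 3/5 implies 1 = 1
Q or Q = 4/5 or 4/5 = 4/5
P or P = 3/5 or 3/5 = 3/5
(Q or Q) iff (P or P) = 4/5 iff 3/5 = 4/5
(P implies (P implies Q)) implies ((Q or Q) iff (P or P)) = 1 implies 4/5 = 4/5
not Q = not 4/5 = 1/5
((P implies (P implies Q)) implies ((Q or Q) iff (P or P))) implies not Q = 4/5 implies 1/5 = 2/5
Q iff P = 4/5 iff 3/5 = 4/5
(Q iff P) iff P = 4/5 iff 3/5 = 4/5
not ((Q iff P) iff P) = not 4/5 = 1/5
(((P implies (P implies Q)) implies ((Q or Q) iff (P or P))) implies not Q) iff not ((Q iff P) iff P) = 2/5 iff 1/5 = 4/5

4/5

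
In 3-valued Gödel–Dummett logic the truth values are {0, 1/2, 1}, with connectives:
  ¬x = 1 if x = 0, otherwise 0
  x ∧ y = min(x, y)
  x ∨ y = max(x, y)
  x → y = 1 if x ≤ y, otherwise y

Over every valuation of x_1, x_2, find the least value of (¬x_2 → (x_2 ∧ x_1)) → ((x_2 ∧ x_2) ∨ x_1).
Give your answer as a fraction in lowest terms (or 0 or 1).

Take x_1 = 0, x_2 = 1/2:
¬x_2 = ¬1/2 = 0
x_2 ∧ x_1 = 1/2 ∧ 0 = 0
¬x_2 → (x_2 ∧ x_1) = 0 → 0 = 1
x_2 ∧ x_2 = 1/2 ∧ 1/2 = 1/2
(x_2 ∧ x_2) ∨ x_1 = 1/2 ∨ 0 = 1/2
(¬x_2 → (x_2 ∧ x_1)) → ((x_2 ∧ x_2) ∨ x_1) = 1 → 1/2 = 1/2
No assignment yields a value below 1/2, so this is the minimum.

1/2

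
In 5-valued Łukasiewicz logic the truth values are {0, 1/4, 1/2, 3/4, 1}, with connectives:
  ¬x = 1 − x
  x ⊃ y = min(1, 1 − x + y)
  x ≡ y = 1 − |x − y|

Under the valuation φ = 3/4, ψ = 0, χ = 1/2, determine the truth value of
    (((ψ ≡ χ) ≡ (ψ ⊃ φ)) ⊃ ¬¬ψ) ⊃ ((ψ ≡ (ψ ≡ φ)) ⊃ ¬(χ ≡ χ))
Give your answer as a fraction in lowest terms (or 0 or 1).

ψ ≡ χ = 0 ≡ 1/2 = 1/2
ψ ⊃ φ = 0 ⊃ 3/4 = 1
(ψ ≡ χ) ≡ (ψ ⊃ φ) = 1/2 ≡ 1 = 1/2
¬ψ = ¬0 = 1
¬¬ψ = ¬1 = 0
((ψ ≡ χ) ≡ (ψ ⊃ φ)) ⊃ ¬¬ψ = 1/2 ⊃ 0 = 1/2
ψ ≡ φ = 0 ≡ 3/4 = 1/4
ψ ≡ (ψ ≡ φ) = 0 ≡ 1/4 = 3/4
χ ≡ χ = 1/2 ≡ 1/2 = 1
¬(χ ≡ χ) = ¬1 = 0
(ψ ≡ (ψ ≡ φ)) ⊃ ¬(χ ≡ χ) = 3/4 ⊃ 0 = 1/4
(((ψ ≡ χ) ≡ (ψ ⊃ φ)) ⊃ ¬¬ψ) ⊃ ((ψ ≡ (ψ ≡ φ)) ⊃ ¬(χ ≡ χ)) = 1/2 ⊃ 1/4 = 3/4

3/4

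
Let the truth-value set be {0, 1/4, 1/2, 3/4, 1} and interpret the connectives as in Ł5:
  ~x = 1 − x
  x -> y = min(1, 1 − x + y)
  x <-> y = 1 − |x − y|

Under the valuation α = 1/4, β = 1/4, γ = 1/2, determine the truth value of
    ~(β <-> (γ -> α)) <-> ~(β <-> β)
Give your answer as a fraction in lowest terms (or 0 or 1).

γ -> α = 1/2 -> 1/4 = 3/4
β <-> (γ -> α) = 1/4 <-> 3/4 = 1/2
~(β <-> (γ -> α)) = ~1/2 = 1/2
β <-> β = 1/4 <-> 1/4 = 1
~(β <-> β) = ~1 = 0
~(β <-> (γ -> α)) <-> ~(β <-> β) = 1/2 <-> 0 = 1/2

1/2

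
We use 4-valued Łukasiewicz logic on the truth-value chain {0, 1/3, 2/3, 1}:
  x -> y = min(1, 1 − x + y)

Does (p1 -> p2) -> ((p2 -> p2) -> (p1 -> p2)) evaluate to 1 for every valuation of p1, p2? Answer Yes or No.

Yes

p1 = 0, p2 = 0 ↦ 1
p1 = 0, p2 = 1/3 ↦ 1
p1 = 0, p2 = 2/3 ↦ 1
p1 = 0, p2 = 1 ↦ 1
p1 = 1/3, p2 = 0 ↦ 1
p1 = 1/3, p2 = 1/3 ↦ 1
p1 = 1/3, p2 = 2/3 ↦ 1
p1 = 1/3, p2 = 1 ↦ 1
p1 = 2/3, p2 = 0 ↦ 1
p1 = 2/3, p2 = 1/3 ↦ 1
p1 = 2/3, p2 = 2/3 ↦ 1
p1 = 2/3, p2 = 1 ↦ 1
p1 = 1, p2 = 0 ↦ 1
p1 = 1, p2 = 1/3 ↦ 1
p1 = 1, p2 = 2/3 ↦ 1
p1 = 1, p2 = 1 ↦ 1
Every assignment gives a value ≥ 1.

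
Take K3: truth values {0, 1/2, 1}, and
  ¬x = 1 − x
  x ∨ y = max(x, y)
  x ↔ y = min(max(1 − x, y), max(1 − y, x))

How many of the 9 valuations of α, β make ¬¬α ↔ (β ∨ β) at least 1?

α = 0, β = 0 ↦ 1  ≥
α = 0, β = 1/2 ↦ 1/2  <
α = 0, β = 1 ↦ 0  <
α = 1/2, β = 0 ↦ 1/2  <
α = 1/2, β = 1/2 ↦ 1/2  <
α = 1/2, β = 1 ↦ 1/2  <
α = 1, β = 0 ↦ 0  <
α = 1, β = 1/2 ↦ 1/2  <
α = 1, β = 1 ↦ 1  ≥
So 2 of the 9 assignments meet the threshold.

2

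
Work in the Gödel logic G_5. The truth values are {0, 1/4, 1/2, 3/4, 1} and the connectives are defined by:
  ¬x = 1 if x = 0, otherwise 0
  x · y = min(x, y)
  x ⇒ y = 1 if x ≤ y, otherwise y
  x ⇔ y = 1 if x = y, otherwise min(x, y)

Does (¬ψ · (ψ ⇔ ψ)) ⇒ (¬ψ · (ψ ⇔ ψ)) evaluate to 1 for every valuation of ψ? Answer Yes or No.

Yes

ψ = 0 ↦ 1
ψ = 1/4 ↦ 1
ψ = 1/2 ↦ 1
ψ = 3/4 ↦ 1
ψ = 1 ↦ 1
Every assignment gives a value ≥ 1.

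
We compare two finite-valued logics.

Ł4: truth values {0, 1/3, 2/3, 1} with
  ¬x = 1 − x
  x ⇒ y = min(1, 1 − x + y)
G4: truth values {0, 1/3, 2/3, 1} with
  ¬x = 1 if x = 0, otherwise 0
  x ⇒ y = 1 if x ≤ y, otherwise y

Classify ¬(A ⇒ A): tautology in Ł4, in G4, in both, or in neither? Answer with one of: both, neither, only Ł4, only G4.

In Ł4: at A = 0 the value is 0 — not a tautology.
In G4: at A = 0 the value is 0 — not a tautology.

neither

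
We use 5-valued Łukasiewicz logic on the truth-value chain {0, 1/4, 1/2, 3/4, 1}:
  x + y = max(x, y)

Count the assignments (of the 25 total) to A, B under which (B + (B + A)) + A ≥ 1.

value 1: 9 assignments (counts)
value 3/4: 7 assignments
value 1/2: 5 assignments
value 1/4: 3 assignments
value 0: 1 assignment
So 9 of the 25 assignments meet the threshold.

9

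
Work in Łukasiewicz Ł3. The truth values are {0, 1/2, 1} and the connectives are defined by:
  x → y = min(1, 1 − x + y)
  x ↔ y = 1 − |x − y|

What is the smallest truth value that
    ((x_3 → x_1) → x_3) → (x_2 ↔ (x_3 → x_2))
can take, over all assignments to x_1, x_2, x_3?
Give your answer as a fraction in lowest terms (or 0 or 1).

1/2

Take x_1 = 0, x_2 = 0, x_3 = 1/2:
x_3 → x_1 = 1/2 → 0 = 1/2
(x_3 → x_1) → x_3 = 1/2 → 1/2 = 1
x_3 → x_2 = 1/2 → 0 = 1/2
x_2 ↔ (x_3 → x_2) = 0 ↔ 1/2 = 1/2
((x_3 → x_1) → x_3) → (x_2 ↔ (x_3 → x_2)) = 1 → 1/2 = 1/2
No assignment yields a value below 1/2, so this is the minimum.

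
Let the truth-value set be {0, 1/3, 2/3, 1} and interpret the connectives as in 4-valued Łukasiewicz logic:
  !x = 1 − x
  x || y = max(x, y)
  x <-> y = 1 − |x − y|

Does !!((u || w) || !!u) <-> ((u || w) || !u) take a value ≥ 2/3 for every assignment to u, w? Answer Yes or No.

No

Counterexample: take u = 0, w = 0.
u || w = 0 || 0 = 0
!u = !0 = 1
!!u = !1 = 0
(u || w) || !!u = 0 || 0 = 0
!((u || w) || !!u) = !0 = 1
!!((u || w) || !!u) = !1 = 0
u || w = 0 || 0 = 0
!u = !0 = 1
(u || w) || !u = 0 || 1 = 1
!!((u || w) || !!u) <-> ((u || w) || !u) = 0 <-> 1 = 0
This gives 0, which is below 2/3.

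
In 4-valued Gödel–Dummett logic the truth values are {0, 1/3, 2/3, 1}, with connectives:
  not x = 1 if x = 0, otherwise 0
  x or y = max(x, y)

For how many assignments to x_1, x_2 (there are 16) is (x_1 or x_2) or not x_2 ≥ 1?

x_1 = 0, x_2 = 0 ↦ 1  ≥
x_1 = 0, x_2 = 1/3 ↦ 1/3  <
x_1 = 0, x_2 = 2/3 ↦ 2/3  <
x_1 = 0, x_2 = 1 ↦ 1  ≥
x_1 = 1/3, x_2 = 0 ↦ 1  ≥
x_1 = 1/3, x_2 = 1/3 ↦ 1/3  <
x_1 = 1/3, x_2 = 2/3 ↦ 2/3  <
x_1 = 1/3, x_2 = 1 ↦ 1  ≥
x_1 = 2/3, x_2 = 0 ↦ 1  ≥
x_1 = 2/3, x_2 = 1/3 ↦ 2/3  <
x_1 = 2/3, x_2 = 2/3 ↦ 2/3  <
x_1 = 2/3, x_2 = 1 ↦ 1  ≥
x_1 = 1, x_2 = 0 ↦ 1  ≥
x_1 = 1, x_2 = 1/3 ↦ 1  ≥
x_1 = 1, x_2 = 2/3 ↦ 1  ≥
x_1 = 1, x_2 = 1 ↦ 1  ≥
So 10 of the 16 assignments meet the threshold.

10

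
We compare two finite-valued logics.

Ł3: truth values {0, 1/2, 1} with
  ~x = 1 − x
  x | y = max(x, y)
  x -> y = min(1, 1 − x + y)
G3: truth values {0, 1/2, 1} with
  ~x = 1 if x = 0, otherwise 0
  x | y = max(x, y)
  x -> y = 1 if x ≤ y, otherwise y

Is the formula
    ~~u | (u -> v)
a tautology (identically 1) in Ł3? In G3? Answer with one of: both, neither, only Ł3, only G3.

only G3

In Ł3: at u = 1/2, v = 0 the value is 1/2 — not a tautology.
In G3: every assignment gives 1 — tautology.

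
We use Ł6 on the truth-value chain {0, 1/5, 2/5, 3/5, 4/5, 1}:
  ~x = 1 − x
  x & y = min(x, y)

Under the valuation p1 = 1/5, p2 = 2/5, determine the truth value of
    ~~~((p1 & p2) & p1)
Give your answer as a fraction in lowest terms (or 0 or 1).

p1 & p2 = 1/5 & 2/5 = 1/5
(p1 & p2) & p1 = 1/5 & 1/5 = 1/5
~((p1 & p2) & p1) = ~1/5 = 4/5
~~((p1 & p2) & p1) = ~4/5 = 1/5
~~~((p1 & p2) & p1) = ~1/5 = 4/5

4/5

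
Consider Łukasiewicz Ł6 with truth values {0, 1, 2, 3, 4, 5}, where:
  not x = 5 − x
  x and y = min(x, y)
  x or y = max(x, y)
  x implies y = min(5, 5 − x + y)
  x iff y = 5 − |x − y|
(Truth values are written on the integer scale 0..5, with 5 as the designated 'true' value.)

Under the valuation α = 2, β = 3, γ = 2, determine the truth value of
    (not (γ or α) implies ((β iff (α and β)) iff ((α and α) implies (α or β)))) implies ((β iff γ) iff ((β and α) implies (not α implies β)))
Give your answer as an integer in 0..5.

γ or α = 2 or 2 = 2
not (γ or α) = not 2 = 3
α and β = 2 and 3 = 2
β iff (α and β) = 3 iff 2 = 4
α and α = 2 and 2 = 2
α or β = 2 or 3 = 3
(α and α) implies (α or β) = 2 implies 3 = 5
(β iff (α and β)) iff ((α and α) implies (α or β)) = 4 iff 5 = 4
not (γ or α) implies ((β iff (α and β)) iff ((α and α) implies (α or β))) = 3 implies 4 = 5
β iff γ = 3 iff 2 = 4
β and α = 3 and 2 = 2
not α = not 2 = 3
not α implies β = 3 implies 3 = 5
(β and α) implies (not α implies β) = 2 implies 5 = 5
(β iff γ) iff ((β and α) implies (not α implies β)) = 4 iff 5 = 4
(not (γ or α) implies ((β iff (α and β)) iff ((α and α) implies (α or β)))) implies ((β iff γ) iff ((β and α) implies (not α implies β))) = 5 implies 4 = 4

4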